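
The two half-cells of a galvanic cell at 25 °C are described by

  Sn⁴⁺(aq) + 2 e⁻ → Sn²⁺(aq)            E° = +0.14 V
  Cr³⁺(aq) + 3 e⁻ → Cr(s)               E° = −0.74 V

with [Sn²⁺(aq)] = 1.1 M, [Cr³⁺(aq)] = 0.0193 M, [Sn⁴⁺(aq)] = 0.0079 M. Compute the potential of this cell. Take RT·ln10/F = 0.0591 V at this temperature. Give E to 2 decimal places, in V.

+0.85 V

Since E°(Sn⁴⁺/Sn²⁺) > E°(Cr³⁺/Cr), Sn⁴⁺/Sn²⁺ serves as the cathode.
E°cell = E°cat − E°an = +0.14 − (−0.74) = +0.88 V; n = 6.
The balanced reaction is 3 Sn⁴⁺(aq) + 2 Cr(s) → 3 Sn²⁺(aq) + 2 Cr³⁺(aq), so Q = ([Sn²⁺(aq)]^3·[Cr³⁺(aq)]^2) / [Sn⁴⁺(aq)]^3 = 1.01×10^3 and log Q = 3.002.
By the Nernst equation, E = +0.88 − (0.0591/6)·(3.002) = +0.85 V.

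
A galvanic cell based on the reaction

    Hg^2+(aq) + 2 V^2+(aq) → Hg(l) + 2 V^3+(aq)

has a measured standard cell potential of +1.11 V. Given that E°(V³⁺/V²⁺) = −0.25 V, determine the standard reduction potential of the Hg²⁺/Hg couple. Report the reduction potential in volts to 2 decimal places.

In the reaction as written the Hg²⁺/Hg couple is reduced (cathode) and V³⁺/V²⁺ is oxidized (anode), so E°cell = E°(Hg²⁺/Hg) − E°(V³⁺/V²⁺).
E°(Hg²⁺/Hg) = E°cell + E°(anode) = +1.11 + (−0.25) = +0.86 V.

+0.86 V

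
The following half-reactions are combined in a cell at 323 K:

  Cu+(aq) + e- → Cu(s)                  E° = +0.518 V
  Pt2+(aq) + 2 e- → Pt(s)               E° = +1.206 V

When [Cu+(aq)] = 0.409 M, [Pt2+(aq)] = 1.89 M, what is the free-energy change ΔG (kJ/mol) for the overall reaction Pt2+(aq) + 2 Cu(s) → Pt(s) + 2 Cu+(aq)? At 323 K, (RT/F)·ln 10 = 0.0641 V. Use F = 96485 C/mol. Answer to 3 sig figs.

E°cell = +1.206 − (+0.518) = +0.688 V; the balanced reaction transfers n = 2 electrons.
Q = [Cu+(aq)]^2 / [Pt2+(aq)] = 0.0885, so log Q = −1.053 and E = +0.688 − (0.0641/2)(−1.053) = +0.7217 V.
Finally ΔG = −nFE = −(2)(96485 C/mol)(+0.7217 V) = −139 kJ/mol.

−139 kJ/mol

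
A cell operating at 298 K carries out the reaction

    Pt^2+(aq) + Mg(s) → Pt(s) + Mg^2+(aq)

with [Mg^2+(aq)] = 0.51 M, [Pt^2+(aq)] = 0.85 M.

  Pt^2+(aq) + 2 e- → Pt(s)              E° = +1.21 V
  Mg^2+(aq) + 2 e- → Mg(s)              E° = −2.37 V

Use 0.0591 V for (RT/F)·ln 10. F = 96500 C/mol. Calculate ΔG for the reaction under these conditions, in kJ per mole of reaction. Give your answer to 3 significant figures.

With Pt²⁺/Pt reduced at the cathode, E°cell = +1.21 − (−2.37) = +3.58 V and n = 2.
Here Q = [Mg^2+(aq)] / [Pt^2+(aq)] = 0.6 (log Q = −0.222), giving E = +3.58 − (0.0591/2)·(−0.222) = +3.5866 V.
ΔG = −nFE = −(2)(96500)(+3.5866) J/mol = −692 kJ/mol.

−692 kJ/mol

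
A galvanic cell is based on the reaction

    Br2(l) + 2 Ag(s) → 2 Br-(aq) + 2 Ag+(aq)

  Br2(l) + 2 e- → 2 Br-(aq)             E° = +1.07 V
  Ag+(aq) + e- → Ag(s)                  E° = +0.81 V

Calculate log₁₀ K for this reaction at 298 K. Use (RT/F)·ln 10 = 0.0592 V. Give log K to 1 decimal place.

log K = 8.8

The Br₂/Br⁻ couple is reduced (cathode); E°cell = +1.07 − (+0.81) = +0.26 V with n = 2.
At equilibrium E = 0, so log K = nE°cell / 0.0592 = (2)(+0.26) / 0.0592 = 8.8.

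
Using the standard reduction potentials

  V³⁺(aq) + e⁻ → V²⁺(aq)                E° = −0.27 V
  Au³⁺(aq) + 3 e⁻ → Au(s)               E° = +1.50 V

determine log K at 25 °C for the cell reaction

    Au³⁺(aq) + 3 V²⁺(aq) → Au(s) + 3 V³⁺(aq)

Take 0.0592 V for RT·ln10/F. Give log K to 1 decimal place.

The Au³⁺/Au couple is reduced (cathode); E°cell = +1.50 − (−0.27) = +1.77 V with n = 3.
At equilibrium E = 0, so log K = nE°cell / 0.0592 = (3)(+1.77) / 0.0592 = 89.7.

log K = 89.7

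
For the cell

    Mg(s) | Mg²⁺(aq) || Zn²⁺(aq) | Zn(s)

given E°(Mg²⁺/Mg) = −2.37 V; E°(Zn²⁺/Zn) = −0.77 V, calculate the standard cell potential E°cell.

+1.60 V

By convention the left-hand electrode in cell notation is the anode (oxidation) and the right-hand electrode is the cathode (reduction).
E°cell = E°(right) − E°(left) = −0.77 − (−2.37) = +1.60 V.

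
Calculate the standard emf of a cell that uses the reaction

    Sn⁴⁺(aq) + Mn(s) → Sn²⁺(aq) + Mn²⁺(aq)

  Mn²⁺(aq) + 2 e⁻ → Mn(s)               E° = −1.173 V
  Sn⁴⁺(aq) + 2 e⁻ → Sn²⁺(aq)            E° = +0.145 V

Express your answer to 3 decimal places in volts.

Sn⁴⁺(aq) gains electrons, so the Sn⁴⁺/Sn²⁺ couple is the cathode; the Mn²⁺/Mn couple is the anode.
E°cell = E°(cathode) − E°(anode) = +0.145 − (−1.173) = +1.318 V.

+1.318 V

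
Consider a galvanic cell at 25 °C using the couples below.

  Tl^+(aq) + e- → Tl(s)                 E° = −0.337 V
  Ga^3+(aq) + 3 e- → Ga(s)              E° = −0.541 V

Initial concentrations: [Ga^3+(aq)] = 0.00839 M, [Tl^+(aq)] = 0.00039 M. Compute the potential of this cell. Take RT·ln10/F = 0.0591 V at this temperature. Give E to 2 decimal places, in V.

+0.04 V

Since E°(Tl⁺/Tl) > E°(Ga³⁺/Ga), Tl⁺/Tl serves as the cathode.
E°cell = E°cat − E°an = −0.337 − (−0.541) = +0.204 V; n = 3.
The balanced reaction is 3 Tl^+(aq) + Ga(s) → 3 Tl(s) + Ga^3+(aq), so Q = [Ga^3+(aq)] / [Tl^+(aq)]^3 = 1.41×10^8 and log Q = 8.151.
By the Nernst equation, E = +0.204 − (0.0591/3)·(8.151) = +0.04 V.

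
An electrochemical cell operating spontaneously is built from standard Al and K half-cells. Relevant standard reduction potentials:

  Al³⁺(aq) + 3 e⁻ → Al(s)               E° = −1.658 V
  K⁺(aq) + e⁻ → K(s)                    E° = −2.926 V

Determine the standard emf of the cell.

The Al³⁺/Al couple has the higher E°, so Al ion is reduced (cathode) and K is oxidized (anode).
E°cell = E°(cathode) − E°(anode) = −1.658 − (−2.926) = +1.268 V.

+1.268 V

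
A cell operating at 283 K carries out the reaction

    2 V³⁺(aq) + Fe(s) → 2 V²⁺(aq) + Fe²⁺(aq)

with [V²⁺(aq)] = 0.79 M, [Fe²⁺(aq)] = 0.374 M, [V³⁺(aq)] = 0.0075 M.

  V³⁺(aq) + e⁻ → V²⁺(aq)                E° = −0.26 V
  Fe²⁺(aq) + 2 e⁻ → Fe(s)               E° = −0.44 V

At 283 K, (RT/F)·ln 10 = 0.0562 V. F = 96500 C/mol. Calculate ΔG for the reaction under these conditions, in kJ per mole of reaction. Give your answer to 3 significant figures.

−15.1 kJ/mol

With V³⁺/V²⁺ reduced at the cathode, E°cell = −0.26 − (−0.44) = +0.18 V and n = 2.
Here Q = ([V²⁺(aq)]^2·[Fe²⁺(aq)]) / [V³⁺(aq)]^2 = 4.15×10^3 (log Q = 3.618), giving E = +0.18 − (0.0562/2)·(3.618) = +0.0783 V.
Finally ΔG = −nFE = −(2)(96500 C/mol)(+0.0783 V) = −15.1 kJ/mol.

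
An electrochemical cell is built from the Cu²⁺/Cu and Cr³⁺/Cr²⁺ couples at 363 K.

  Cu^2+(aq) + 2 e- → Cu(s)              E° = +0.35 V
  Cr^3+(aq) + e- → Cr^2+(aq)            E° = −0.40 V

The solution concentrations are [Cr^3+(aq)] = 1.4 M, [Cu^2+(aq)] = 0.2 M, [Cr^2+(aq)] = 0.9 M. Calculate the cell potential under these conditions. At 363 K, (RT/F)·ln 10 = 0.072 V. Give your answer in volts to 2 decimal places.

+0.71 V

Cu²⁺/Cu is reduced (cathode, E° = +0.35 V) and Cr³⁺/Cr²⁺ is oxidized (anode).
E°cell = E°cat − E°an = +0.35 − (−0.40) = +0.75 V; n = 2.
For the overall reaction Cu^2+(aq) + 2 Cr^2+(aq) → Cu(s) + 2 Cr^3+(aq), Q = [Cr^3+(aq)]^2 / ([Cu^2+(aq)]·[Cr^2+(aq)]^2) = 12.1, giving log Q = 1.083.
E = E° − (0.072/n)·log Q = +0.75 − (0.072/2)(1.083) = +0.71 V.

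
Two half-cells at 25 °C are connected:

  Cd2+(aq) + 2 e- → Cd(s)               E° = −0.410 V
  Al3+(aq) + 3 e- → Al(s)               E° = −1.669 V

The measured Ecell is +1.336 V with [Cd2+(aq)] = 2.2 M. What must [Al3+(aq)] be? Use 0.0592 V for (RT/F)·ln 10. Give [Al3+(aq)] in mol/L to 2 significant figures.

Cd²⁺/Cd is the cathode (higher E°); E°cell = −0.410 − (−1.669) = +1.259 V with n = 6.
From the Nernst equation, log Q = n(E° − E)/0.0592 = 6·(+1.259 − (+1.336))/0.0592 = −7.804.
Balancing electrons gives 3 Cd2+(aq) + 2 Al(s) → 3 Cd(s) + 2 Al3+(aq); thus Q = [Al3+(aq)]^2 / [Cd2+(aq)]^3.
Isolating [Al3+(aq)] in Q = 10^{−7.804} yields log [Al3+(aq)] = −3.388, i.e. 0.00041 M.

0.00041 M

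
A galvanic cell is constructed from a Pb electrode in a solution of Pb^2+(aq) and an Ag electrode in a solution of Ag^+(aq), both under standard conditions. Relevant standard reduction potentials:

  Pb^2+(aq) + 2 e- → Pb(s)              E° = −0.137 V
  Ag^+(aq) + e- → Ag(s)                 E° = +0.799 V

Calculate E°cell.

Of the two couples in this cell, the one with the more positive reduction potential is reduced at the cathode: here that is Ag⁺/Ag (+0.799 V); Pb²⁺/Pb (−0.137 V) is the anode.
E°cell = E°(cathode) − E°(anode) = +0.799 − (−0.137) = +0.936 V.

+0.936 V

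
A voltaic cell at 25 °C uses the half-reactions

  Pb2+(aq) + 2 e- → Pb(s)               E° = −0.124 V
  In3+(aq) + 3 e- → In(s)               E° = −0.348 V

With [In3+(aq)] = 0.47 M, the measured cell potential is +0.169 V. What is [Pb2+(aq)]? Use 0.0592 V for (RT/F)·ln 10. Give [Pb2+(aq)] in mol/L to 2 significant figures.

Pb²⁺/Pb is the cathode (higher E°); E°cell = −0.124 − (−0.348) = +0.224 V with n = 6.
Rearranging E = E° − (0.0592/n)·log Q gives log Q = 6(+0.224 − (+0.169))/0.0592 = 5.574.
The balanced reaction is 3 Pb2+(aq) + 2 In(s) → 3 Pb(s) + 2 In3+(aq), so Q = [In3+(aq)]^2 / [Pb2+(aq)]^3.
Isolating [Pb2+(aq)] in Q = 10^{5.574} yields log [Pb2+(aq)] = −2.077, i.e. 0.0084 M.

0.0084 M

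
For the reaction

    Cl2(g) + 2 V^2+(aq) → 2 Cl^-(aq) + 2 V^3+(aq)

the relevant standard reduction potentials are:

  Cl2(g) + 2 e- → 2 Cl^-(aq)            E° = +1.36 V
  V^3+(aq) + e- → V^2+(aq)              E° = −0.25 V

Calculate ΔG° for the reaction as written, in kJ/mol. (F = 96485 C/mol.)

−311 kJ/mol

In the reaction as written Cl2(g) is reduced, so the Cl₂/Cl⁻ couple is the cathode and V³⁺/V²⁺ is the anode.
E°cell = +1.36 − (−0.25) = +1.61 V; balancing electrons gives n = 2.
ΔG° = −nFE°cell = −(2)(96485)(+1.61) J/mol = −311 kJ/mol.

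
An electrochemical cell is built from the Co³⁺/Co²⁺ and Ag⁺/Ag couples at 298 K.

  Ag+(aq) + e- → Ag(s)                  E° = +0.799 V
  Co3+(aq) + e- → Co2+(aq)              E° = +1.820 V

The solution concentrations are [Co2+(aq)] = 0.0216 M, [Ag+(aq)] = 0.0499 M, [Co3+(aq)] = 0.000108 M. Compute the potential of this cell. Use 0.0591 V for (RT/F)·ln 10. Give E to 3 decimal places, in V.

+0.962 V

The Co³⁺/Co²⁺ couple has the more positive E°, so it is the cathode; Ag⁺/Ag is the anode.
E°cell = E°cat − E°an = +1.820 − (+0.799) = +1.021 V; n = 1.
Balancing gives Co3+(aq) + Ag(s) → Co2+(aq) + Ag+(aq); hence Q = ([Co2+(aq)]·[Ag+(aq)]) / [Co3+(aq)] = 9.98 (log Q = 0.999).
E = E° − (0.0591/n)·log Q = +1.021 − (0.0591/1)(0.999) = +0.962 V.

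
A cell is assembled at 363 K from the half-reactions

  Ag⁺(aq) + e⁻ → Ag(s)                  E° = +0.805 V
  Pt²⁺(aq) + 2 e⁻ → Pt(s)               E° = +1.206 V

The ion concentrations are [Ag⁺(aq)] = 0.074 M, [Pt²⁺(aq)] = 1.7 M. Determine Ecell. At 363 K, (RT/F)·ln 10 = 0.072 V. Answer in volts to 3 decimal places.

+0.491 V

Since E°(Pt²⁺/Pt) > E°(Ag⁺/Ag), Pt²⁺/Pt serves as the cathode.
E°cell = E°cat − E°an = +1.206 − (+0.805) = +0.401 V; n = 2.
The balanced reaction is Pt²⁺(aq) + 2 Ag(s) → Pt(s) + 2 Ag⁺(aq), so Q = [Ag⁺(aq)]^2 / [Pt²⁺(aq)] = 0.00322 and log Q = −2.492.
E = E° − (0.072/n)·log Q = +0.401 − (0.072/2)(−2.492) = +0.491 V.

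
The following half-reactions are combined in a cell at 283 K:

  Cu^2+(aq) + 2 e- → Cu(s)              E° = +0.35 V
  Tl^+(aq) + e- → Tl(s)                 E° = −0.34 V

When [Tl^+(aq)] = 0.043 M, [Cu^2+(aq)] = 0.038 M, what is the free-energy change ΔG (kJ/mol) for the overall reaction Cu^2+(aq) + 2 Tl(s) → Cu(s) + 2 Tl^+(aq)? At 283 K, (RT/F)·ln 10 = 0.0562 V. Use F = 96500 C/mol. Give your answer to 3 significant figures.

−140 kJ/mol

E°cell = +0.35 − (−0.34) = +0.69 V; the balanced reaction transfers n = 2 electrons.
Here Q = [Tl^+(aq)]^2 / [Cu^2+(aq)] = 0.0487 (log Q = −1.313), giving E = +0.69 − (0.0562/2)·(−1.313) = +0.7269 V.
ΔG = −nFE = −(2)(96500)(+0.7269) J/mol = −140 kJ/mol.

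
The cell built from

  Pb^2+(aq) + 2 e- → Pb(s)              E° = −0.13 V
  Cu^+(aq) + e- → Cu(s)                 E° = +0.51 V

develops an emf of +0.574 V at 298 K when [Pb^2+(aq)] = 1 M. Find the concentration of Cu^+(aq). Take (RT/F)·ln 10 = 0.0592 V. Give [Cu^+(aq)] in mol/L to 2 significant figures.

0.077 M

Cu⁺/Cu is the cathode (higher E°); E°cell = +0.51 − (−0.13) = +0.64 V with n = 2.
Since E = E° − (0.0592/n)·log Q, log Q = n(E° − E)/0.0592 = 2.230.
The balanced reaction is 2 Cu^+(aq) + Pb(s) → 2 Cu(s) + Pb^2+(aq), so Q = [Pb^2+(aq)] / [Cu^+(aq)]^2.
Substituting the known concentrations and solving, log [Cu^+(aq)] = −1.115 and [Cu^+(aq)] = 0.077 M.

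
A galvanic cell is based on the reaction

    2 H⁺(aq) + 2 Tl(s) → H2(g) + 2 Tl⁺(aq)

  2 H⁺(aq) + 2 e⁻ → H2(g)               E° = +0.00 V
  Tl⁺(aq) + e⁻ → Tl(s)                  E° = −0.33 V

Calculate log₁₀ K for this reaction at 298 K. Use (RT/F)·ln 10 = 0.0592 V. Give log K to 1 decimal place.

log K = 11.1

The 2H⁺/H₂ couple is reduced (cathode); E°cell = +0.00 − (−0.33) = +0.33 V with n = 2.
At equilibrium E = 0, so log K = nE°cell / 0.0592 = (2)(+0.33) / 0.0592 = 11.1.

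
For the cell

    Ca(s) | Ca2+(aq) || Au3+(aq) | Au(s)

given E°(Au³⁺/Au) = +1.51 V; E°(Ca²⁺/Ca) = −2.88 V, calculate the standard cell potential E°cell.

By convention the left-hand electrode in cell notation is the anode (oxidation) and the right-hand electrode is the cathode (reduction).
E°cell = E°(right) − E°(left) = +1.51 − (−2.88) = +4.39 V.

+4.39 V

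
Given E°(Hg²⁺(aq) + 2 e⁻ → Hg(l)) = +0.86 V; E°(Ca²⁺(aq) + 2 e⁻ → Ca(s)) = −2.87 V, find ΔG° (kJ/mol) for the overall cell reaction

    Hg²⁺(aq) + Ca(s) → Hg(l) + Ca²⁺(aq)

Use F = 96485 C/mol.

In the reaction as written Hg²⁺(aq) is reduced, so the Hg²⁺/Hg couple is the cathode and Ca²⁺/Ca is the anode.
E°cell = +0.86 − (−2.87) = +3.73 V; balancing electrons gives n = 2.
ΔG° = −nFE°cell = −(2)(96485)(+3.73) J/mol = −720 kJ/mol.

−720 kJ/mol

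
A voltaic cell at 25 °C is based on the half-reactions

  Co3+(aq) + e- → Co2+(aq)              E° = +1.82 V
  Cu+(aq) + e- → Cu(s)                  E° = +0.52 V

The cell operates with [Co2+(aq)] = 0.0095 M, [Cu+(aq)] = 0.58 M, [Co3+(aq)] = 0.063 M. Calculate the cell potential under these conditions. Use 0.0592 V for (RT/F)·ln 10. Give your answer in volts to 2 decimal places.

+1.36 V

Co³⁺/Co²⁺ is reduced (cathode, E° = +1.82 V) and Cu⁺/Cu is oxidized (anode).
E°cell = E°cat − E°an = +1.82 − (+0.52) = +1.30 V; n = 1.
Balancing gives Co3+(aq) + Cu(s) → Co2+(aq) + Cu+(aq); hence Q = ([Co2+(aq)]·[Cu+(aq)]) / [Co3+(aq)] = 0.0875 (log Q = −1.058).
By the Nernst equation, E = +1.30 − (0.0592/1)·(−1.058) = +1.36 V.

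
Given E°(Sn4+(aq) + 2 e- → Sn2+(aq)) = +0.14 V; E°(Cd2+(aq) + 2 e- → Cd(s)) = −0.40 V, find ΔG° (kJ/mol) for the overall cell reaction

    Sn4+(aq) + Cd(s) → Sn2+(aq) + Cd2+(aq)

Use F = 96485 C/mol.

In the reaction as written Sn4+(aq) is reduced, so the Sn⁴⁺/Sn²⁺ couple is the cathode and Cd²⁺/Cd is the anode.
E°cell = +0.14 − (−0.40) = +0.54 V; balancing electrons gives n = 2.
ΔG° = −nFE°cell = −(2)(96485)(+0.54) J/mol = −104 kJ/mol.

−104 kJ/mol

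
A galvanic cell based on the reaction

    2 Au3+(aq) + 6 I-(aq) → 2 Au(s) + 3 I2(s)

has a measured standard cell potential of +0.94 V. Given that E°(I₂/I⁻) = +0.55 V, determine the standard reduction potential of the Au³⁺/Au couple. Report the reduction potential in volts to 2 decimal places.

+1.49 V

In the reaction as written the Au³⁺/Au couple is reduced (cathode) and I₂/I⁻ is oxidized (anode), so E°cell = E°(Au³⁺/Au) − E°(I₂/I⁻).
E°(Au³⁺/Au) = E°cell + E°(anode) = +0.94 + (+0.55) = +1.49 V.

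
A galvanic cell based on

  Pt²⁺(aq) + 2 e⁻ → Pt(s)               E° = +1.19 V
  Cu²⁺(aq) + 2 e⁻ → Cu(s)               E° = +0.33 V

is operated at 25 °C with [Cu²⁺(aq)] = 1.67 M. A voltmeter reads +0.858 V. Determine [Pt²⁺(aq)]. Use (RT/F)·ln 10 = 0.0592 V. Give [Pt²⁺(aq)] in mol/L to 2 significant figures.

The Pt²⁺/Pt couple has the larger reduction potential, so it is the cathode: E°cell = +1.19 − (+0.33) = +0.86 V and n = 2.
From the Nernst equation, log Q = n(E° − E)/0.0592 = 2·(+0.86 − (+0.858))/0.0592 = 0.068.
Balancing electrons gives Pt²⁺(aq) + Cu(s) → Pt(s) + Cu²⁺(aq); thus Q = [Cu²⁺(aq)] / [Pt²⁺(aq)].
Isolating [Pt²⁺(aq)] in Q = 10^{0.068} yields log [Pt²⁺(aq)] = 0.155, i.e. 1.4 M.

1.4 M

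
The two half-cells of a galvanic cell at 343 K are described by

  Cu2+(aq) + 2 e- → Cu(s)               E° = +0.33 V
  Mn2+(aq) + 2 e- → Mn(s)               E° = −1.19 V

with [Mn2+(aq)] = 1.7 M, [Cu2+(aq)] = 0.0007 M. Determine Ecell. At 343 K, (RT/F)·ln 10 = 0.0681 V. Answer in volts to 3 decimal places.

Cu²⁺/Cu is reduced (cathode, E° = +0.33 V) and Mn²⁺/Mn is oxidized (anode).
The standard potential is +0.33 − (−1.19) = +1.52 V and the balanced reaction transfers n = 2 electrons.
The balanced reaction is Cu2+(aq) + Mn(s) → Cu(s) + Mn2+(aq), so Q = [Mn2+(aq)] / [Cu2+(aq)] = 2.43×10^3 and log Q = 3.385.
Applying E = E° − (RT ln10/nF)·log Q gives +1.52 − (0.0681/2)(3.385) = +1.405 V.

+1.405 V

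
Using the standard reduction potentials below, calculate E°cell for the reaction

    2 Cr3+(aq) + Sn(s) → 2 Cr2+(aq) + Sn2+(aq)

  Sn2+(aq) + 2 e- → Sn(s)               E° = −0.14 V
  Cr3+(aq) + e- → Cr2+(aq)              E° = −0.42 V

In the reaction as written, Cr3+(aq) is reduced (cathode) and Sn2+(aq) is produced by oxidation at the anode.
E°cell = E°(cathode) − E°(anode) = −0.42 − (−0.14) = −0.28 V.
The negative E°cell means the reaction is non-spontaneous in the direction written.

−0.28 V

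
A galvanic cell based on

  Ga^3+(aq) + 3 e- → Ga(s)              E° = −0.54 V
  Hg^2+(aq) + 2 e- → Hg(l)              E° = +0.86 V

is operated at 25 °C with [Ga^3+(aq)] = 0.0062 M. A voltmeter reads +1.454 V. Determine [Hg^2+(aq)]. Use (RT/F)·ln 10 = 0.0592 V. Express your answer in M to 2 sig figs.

2.3 M

Hg²⁺/Hg is the cathode (higher E°); E°cell = +0.86 − (−0.54) = +1.40 V with n = 6.
Since E = E° − (0.0592/n)·log Q, log Q = n(E° − E)/0.0592 = −5.473.
Balancing electrons gives 3 Hg^2+(aq) + 2 Ga(s) → 3 Hg(l) + 2 Ga^3+(aq); thus Q = [Ga^3+(aq)]^2 / [Hg^2+(aq)]^3.
Solving for the unknown gives log [Hg^2+(aq)] = 0.353, so [Hg^2+(aq)] ≈ 2.3 M.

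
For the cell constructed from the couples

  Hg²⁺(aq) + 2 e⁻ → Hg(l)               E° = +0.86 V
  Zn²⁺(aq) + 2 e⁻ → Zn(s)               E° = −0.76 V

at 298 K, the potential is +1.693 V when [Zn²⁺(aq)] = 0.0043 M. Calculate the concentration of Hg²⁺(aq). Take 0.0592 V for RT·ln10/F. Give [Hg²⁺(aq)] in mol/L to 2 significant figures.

With Hg²⁺/Hg at the cathode and Zn²⁺/Zn at the anode, E°cell = +0.86 − (−0.76) = +1.62 V (n = 2).
Since E = E° − (0.0592/n)·log Q, log Q = n(E° − E)/0.0592 = −2.466.
The balanced reaction is Hg²⁺(aq) + Zn(s) → Hg(l) + Zn²⁺(aq), so Q = [Zn²⁺(aq)] / [Hg²⁺(aq)].
Isolating [Hg²⁺(aq)] in Q = 10^{−2.466} yields log [Hg²⁺(aq)] = 0.099, i.e. 1.3 M.

1.3 M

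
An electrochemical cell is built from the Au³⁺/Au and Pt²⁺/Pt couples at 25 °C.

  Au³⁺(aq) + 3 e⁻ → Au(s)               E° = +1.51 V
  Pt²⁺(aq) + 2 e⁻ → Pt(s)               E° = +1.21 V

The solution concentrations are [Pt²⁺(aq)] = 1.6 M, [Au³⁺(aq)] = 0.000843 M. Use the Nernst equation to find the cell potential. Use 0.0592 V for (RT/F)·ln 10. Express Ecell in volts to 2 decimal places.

+0.23 V

Au³⁺/Au is reduced (cathode, E° = +1.51 V) and Pt²⁺/Pt is oxidized (anode).
E°cell = +1.51 − (+1.21) = +0.30 V, with n = 6 electrons transferred.
The balanced reaction is 2 Au³⁺(aq) + 3 Pt(s) → 2 Au(s) + 3 Pt²⁺(aq), so Q = [Pt²⁺(aq)]^3 / [Au³⁺(aq)]^2 = 5.76×10^6 and log Q = 6.761.
Applying E = E° − (RT ln10/nF)·log Q gives +0.30 − (0.0592/6)(6.761) = +0.23 V.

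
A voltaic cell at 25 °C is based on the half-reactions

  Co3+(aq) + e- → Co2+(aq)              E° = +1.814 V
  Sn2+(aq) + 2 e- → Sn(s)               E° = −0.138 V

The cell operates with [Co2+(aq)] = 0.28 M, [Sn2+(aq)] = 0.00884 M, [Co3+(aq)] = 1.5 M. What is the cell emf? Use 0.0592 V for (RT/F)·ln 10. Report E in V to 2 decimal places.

+2.06 V

Co³⁺/Co²⁺ is reduced (cathode, E° = +1.814 V) and Sn²⁺/Sn is oxidized (anode).
The standard potential is +1.814 − (−0.138) = +1.952 V and the balanced reaction transfers n = 2 electrons.
Balancing gives 2 Co3+(aq) + Sn(s) → 2 Co2+(aq) + Sn2+(aq); hence Q = ([Co2+(aq)]^2·[Sn2+(aq)]) / [Co3+(aq)]^2 = 0.000308 (log Q = −3.511).
By the Nernst equation, E = +1.952 − (0.0592/2)·(−3.511) = +2.06 V.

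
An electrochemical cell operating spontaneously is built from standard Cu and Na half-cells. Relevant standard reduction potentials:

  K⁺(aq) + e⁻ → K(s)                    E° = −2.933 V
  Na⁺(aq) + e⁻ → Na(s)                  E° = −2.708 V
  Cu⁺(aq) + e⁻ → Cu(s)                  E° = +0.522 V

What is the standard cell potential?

+3.230 V

Of the two couples in this cell, the one with the more positive reduction potential is reduced at the cathode: here that is Cu⁺/Cu (+0.522 V); Na⁺/Na (−2.708 V) is the anode.
E°cell = E°(cathode) − E°(anode) = +0.522 − (−2.708) = +3.230 V.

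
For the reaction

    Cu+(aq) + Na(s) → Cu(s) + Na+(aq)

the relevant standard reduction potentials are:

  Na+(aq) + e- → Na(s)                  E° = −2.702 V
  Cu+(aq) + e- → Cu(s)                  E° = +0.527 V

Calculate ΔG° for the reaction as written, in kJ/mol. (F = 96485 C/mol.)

−312 kJ/mol

In the reaction as written Cu+(aq) is reduced, so the Cu⁺/Cu couple is the cathode and Na⁺/Na is the anode.
E°cell = +0.527 − (−2.702) = +3.229 V; balancing electrons gives n = 1.
ΔG° = −nFE°cell = −(1)(96485)(+3.229) J/mol = −312 kJ/mol.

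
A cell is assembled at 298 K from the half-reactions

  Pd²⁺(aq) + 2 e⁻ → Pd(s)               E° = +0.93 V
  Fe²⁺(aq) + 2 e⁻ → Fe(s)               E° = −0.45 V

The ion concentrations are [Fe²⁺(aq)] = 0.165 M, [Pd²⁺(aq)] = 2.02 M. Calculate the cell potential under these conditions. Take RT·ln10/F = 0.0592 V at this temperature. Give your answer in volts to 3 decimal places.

+1.412 V

Since E°(Pd²⁺/Pd) > E°(Fe²⁺/Fe), Pd²⁺/Pd serves as the cathode.
E°cell = E°cat − E°an = +0.93 − (−0.45) = +1.38 V; n = 2.
Balancing gives Pd²⁺(aq) + Fe(s) → Pd(s) + Fe²⁺(aq); hence Q = [Fe²⁺(aq)] / [Pd²⁺(aq)] = 0.0817 (log Q = −1.088).
Applying E = E° − (RT ln10/nF)·log Q gives +1.38 − (0.0592/2)(−1.088) = +1.412 V.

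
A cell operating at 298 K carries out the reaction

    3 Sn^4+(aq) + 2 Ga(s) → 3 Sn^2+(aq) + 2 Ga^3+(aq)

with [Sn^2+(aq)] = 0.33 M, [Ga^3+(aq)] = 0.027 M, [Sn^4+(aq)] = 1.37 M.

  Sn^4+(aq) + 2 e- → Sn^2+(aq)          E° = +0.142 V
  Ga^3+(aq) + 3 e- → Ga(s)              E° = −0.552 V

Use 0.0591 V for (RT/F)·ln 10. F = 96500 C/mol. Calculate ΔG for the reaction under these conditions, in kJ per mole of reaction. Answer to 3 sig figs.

−430 kJ/mol

E°cell = +0.142 − (−0.552) = +0.694 V; the balanced reaction transfers n = 6 electrons.
Q = ([Sn^2+(aq)]^3·[Ga^3+(aq)]^2) / [Sn^4+(aq)]^3 = 1.02×10^−5, so log Q = −4.992 and E = +0.694 − (0.0591/6)(−4.992) = +0.7432 V.
Finally ΔG = −nFE = −(6)(96500 C/mol)(+0.7432 V) = −430 kJ/mol.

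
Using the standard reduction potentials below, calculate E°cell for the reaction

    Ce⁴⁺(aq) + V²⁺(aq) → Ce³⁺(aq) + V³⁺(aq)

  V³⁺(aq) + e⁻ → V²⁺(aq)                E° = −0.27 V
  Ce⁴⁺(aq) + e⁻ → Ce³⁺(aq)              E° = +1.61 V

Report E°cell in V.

Ce⁴⁺(aq) gains electrons, so the Ce⁴⁺/Ce³⁺ couple is the cathode; the V³⁺/V²⁺ couple is the anode.
E°cell = E°(cathode) − E°(anode) = +1.61 − (−0.27) = +1.88 V.

+1.88 V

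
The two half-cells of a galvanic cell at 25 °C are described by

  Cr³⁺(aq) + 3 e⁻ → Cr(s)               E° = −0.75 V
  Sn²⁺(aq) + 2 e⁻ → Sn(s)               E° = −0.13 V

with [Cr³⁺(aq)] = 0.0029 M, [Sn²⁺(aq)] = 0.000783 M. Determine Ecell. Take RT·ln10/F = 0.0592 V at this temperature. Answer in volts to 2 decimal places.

Since E°(Sn²⁺/Sn) > E°(Cr³⁺/Cr), Sn²⁺/Sn serves as the cathode.
The standard potential is −0.13 − (−0.75) = +0.62 V and the balanced reaction transfers n = 6 electrons.
The balanced reaction is 3 Sn²⁺(aq) + 2 Cr(s) → 3 Sn(s) + 2 Cr³⁺(aq), so Q = [Cr³⁺(aq)]^2 / [Sn²⁺(aq)]^3 = 1.75×10^4 and log Q = 4.244.
Applying E = E° − (RT ln10/nF)·log Q gives +0.62 − (0.0592/6)(4.244) = +0.58 V.

+0.58 V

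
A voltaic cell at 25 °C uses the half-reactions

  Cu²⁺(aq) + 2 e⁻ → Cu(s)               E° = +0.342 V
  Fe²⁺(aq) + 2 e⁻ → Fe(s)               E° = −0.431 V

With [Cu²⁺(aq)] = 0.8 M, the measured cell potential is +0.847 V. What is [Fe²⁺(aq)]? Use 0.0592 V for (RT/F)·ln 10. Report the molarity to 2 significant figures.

The Cu²⁺/Cu couple has the larger reduction potential, so it is the cathode: E°cell = +0.342 − (−0.431) = +0.773 V and n = 2.
Since E = E° − (0.0592/n)·log Q, log Q = n(E° − E)/0.0592 = −2.500.
Balancing electrons gives Cu²⁺(aq) + Fe(s) → Cu(s) + Fe²⁺(aq); thus Q = [Fe²⁺(aq)] / [Cu²⁺(aq)].
Isolating [Fe²⁺(aq)] in Q = 10^{−2.500} yields log [Fe²⁺(aq)] = −2.597, i.e. 0.0025 M.

0.0025 M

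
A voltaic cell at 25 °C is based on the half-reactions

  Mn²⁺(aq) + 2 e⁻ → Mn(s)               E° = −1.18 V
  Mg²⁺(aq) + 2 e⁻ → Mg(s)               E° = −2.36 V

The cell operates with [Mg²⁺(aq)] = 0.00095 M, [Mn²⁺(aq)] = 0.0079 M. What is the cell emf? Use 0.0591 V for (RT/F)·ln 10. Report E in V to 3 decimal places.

+1.207 V

Mn²⁺/Mn is reduced (cathode, E° = −1.18 V) and Mg²⁺/Mg is oxidized (anode).
E°cell = E°cat − E°an = −1.18 − (−2.36) = +1.18 V; n = 2.
The balanced reaction is Mn²⁺(aq) + Mg(s) → Mn(s) + Mg²⁺(aq), so Q = [Mg²⁺(aq)] / [Mn²⁺(aq)] = 0.12 and log Q = −0.920.
E = E° − (0.0591/n)·log Q = +1.18 − (0.0591/2)(−0.920) = +1.207 V.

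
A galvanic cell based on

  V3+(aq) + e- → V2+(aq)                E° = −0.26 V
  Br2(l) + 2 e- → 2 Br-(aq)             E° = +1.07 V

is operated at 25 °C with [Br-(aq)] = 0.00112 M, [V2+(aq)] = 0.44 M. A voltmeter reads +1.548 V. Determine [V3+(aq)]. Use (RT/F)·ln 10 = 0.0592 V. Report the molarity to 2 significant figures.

0.082 M

With Br₂/Br⁻ at the cathode and V³⁺/V²⁺ at the anode, E°cell = +1.07 − (−0.26) = +1.33 V (n = 2).
Rearranging E = E° − (0.0592/n)·log Q gives log Q = 2(+1.33 − (+1.548))/0.0592 = −7.365.
Balancing electrons gives Br2(l) + 2 V2+(aq) → 2 Br-(aq) + 2 V3+(aq); thus Q = ([Br-(aq)]^2·[V3+(aq)]^2) / [V2+(aq)]^2.
Solving for the unknown gives log [V3+(aq)] = −1.088, so [V3+(aq)] ≈ 0.082 M.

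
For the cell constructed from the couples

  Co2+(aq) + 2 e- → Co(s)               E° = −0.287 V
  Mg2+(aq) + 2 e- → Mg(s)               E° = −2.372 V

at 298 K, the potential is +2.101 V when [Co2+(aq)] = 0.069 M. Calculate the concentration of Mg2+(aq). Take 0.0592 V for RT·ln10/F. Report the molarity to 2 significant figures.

With Co²⁺/Co at the cathode and Mg²⁺/Mg at the anode, E°cell = −0.287 − (−2.372) = +2.085 V (n = 2).
Rearranging E = E° − (0.0592/n)·log Q gives log Q = 2(+2.085 − (+2.101))/0.0592 = −0.541.
Balancing electrons gives Co2+(aq) + Mg(s) → Co(s) + Mg2+(aq); thus Q = [Mg2+(aq)] / [Co2+(aq)].
Solving for the unknown gives log [Mg2+(aq)] = −1.702, so [Mg2+(aq)] ≈ 0.020 M.

0.020 M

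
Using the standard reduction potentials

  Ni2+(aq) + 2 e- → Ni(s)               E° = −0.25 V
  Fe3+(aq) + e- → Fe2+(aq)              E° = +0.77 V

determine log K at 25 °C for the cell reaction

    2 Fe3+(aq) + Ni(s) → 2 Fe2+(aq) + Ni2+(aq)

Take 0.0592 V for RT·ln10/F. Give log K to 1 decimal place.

The Fe³⁺/Fe²⁺ couple is reduced (cathode); E°cell = +0.77 − (−0.25) = +1.02 V with n = 2.
At equilibrium E = 0, so log K = nE°cell / 0.0592 = (2)(+1.02) / 0.0592 = 34.5.

log K = 34.5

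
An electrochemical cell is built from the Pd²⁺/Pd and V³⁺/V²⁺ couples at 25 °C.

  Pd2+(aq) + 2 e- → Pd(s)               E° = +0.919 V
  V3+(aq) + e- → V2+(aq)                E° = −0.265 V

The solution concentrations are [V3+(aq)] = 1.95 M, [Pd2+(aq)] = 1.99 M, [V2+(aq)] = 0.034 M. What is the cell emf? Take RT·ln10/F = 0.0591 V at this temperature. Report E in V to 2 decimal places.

+1.09 V

Pd²⁺/Pd is reduced (cathode, E° = +0.919 V) and V³⁺/V²⁺ is oxidized (anode).
E°cell = E°cat − E°an = +0.919 − (−0.265) = +1.184 V; n = 2.
Balancing gives Pd2+(aq) + 2 V2+(aq) → Pd(s) + 2 V3+(aq); hence Q = [V3+(aq)]^2 / ([Pd2+(aq)]·[V2+(aq)]^2) = 1.65×10^3 (log Q = 3.218).
By the Nernst equation, E = +1.184 − (0.0591/2)·(3.218) = +1.09 V.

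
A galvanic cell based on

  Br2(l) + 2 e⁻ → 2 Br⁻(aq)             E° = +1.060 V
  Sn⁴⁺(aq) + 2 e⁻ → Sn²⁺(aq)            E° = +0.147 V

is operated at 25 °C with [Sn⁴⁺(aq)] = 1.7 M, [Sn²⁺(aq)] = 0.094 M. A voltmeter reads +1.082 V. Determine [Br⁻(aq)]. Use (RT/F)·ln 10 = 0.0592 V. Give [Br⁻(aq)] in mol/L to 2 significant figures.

The Br₂/Br⁻ couple has the larger reduction potential, so it is the cathode: E°cell = +1.060 − (+0.147) = +0.913 V and n = 2.
From the Nernst equation, log Q = n(E° − E)/0.0592 = 2·(+0.913 − (+1.082))/0.0592 = −5.709.
The balanced reaction is Br2(l) + Sn²⁺(aq) → 2 Br⁻(aq) + Sn⁴⁺(aq), so Q = ([Br⁻(aq)]^2·[Sn⁴⁺(aq)]) / [Sn²⁺(aq)].
Isolating [Br⁻(aq)] in Q = 10^{−5.709} yields log [Br⁻(aq)] = −3.483, i.e. 0.00033 M.

0.00033 M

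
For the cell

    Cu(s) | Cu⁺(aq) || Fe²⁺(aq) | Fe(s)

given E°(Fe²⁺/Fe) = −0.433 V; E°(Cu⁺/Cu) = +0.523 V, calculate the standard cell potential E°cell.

−0.956 V

By convention the left-hand electrode in cell notation is the anode (oxidation) and the right-hand electrode is the cathode (reduction).
E°cell = E°(right) − E°(left) = −0.433 − (+0.523) = −0.956 V.
The negative sign shows that, as written, the cell would require an external voltage to drive the reaction.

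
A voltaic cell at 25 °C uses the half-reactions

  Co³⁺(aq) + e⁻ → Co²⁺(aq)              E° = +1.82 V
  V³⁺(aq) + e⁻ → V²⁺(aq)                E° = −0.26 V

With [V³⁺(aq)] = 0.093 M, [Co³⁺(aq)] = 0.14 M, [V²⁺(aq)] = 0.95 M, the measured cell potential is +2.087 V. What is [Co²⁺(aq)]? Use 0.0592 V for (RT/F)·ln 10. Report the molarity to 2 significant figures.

With Co³⁺/Co²⁺ at the cathode and V³⁺/V²⁺ at the anode, E°cell = +1.82 − (−0.26) = +2.08 V (n = 1).
From the Nernst equation, log Q = n(E° − E)/0.0592 = 1·(+2.08 − (+2.087))/0.0592 = −0.118.
Balancing electrons gives Co³⁺(aq) + V²⁺(aq) → Co²⁺(aq) + V³⁺(aq); thus Q = ([Co²⁺(aq)]·[V³⁺(aq)]) / ([Co³⁺(aq)]·[V²⁺(aq)]).
Substituting the known concentrations and solving, log [Co²⁺(aq)] = 0.037 and [Co²⁺(aq)] = 1.1 M.

1.1 M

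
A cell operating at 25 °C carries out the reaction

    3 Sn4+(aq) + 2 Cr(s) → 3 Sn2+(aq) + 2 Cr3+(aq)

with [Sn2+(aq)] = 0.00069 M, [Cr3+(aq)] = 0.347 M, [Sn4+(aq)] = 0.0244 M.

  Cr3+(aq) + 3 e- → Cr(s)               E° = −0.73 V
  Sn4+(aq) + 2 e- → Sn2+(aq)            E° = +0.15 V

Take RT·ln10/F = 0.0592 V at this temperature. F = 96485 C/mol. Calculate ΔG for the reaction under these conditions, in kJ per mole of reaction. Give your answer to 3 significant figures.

−541 kJ/mol

E°cell = +0.15 − (−0.73) = +0.88 V; the balanced reaction transfers n = 6 electrons.
Here Q = ([Sn2+(aq)]^3·[Cr3+(aq)]^2) / [Sn4+(aq)]^3 = 2.72×10^−6 (log Q = −5.565), giving E = +0.88 − (0.0592/6)·(−5.565) = +0.9349 V.
Finally ΔG = −nFE = −(6)(96485 C/mol)(+0.9349 V) = −541 kJ/mol.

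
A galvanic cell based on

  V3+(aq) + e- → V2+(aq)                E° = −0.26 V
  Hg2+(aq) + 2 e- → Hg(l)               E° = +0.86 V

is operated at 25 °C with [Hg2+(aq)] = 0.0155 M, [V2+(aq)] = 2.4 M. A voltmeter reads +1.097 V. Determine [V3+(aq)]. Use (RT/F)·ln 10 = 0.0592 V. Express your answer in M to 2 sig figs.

Hg²⁺/Hg is the cathode (higher E°); E°cell = +0.86 − (−0.26) = +1.12 V with n = 2.
From the Nernst equation, log Q = n(E° − E)/0.0592 = 2·(+1.12 − (+1.097))/0.0592 = 0.777.
Balancing electrons gives Hg2+(aq) + 2 V2+(aq) → Hg(l) + 2 V3+(aq); thus Q = [V3+(aq)]^2 / ([Hg2+(aq)]·[V2+(aq)]^2).
Solving for the unknown gives log [V3+(aq)] = −0.136, so [V3+(aq)] ≈ 0.73 M.

0.73 M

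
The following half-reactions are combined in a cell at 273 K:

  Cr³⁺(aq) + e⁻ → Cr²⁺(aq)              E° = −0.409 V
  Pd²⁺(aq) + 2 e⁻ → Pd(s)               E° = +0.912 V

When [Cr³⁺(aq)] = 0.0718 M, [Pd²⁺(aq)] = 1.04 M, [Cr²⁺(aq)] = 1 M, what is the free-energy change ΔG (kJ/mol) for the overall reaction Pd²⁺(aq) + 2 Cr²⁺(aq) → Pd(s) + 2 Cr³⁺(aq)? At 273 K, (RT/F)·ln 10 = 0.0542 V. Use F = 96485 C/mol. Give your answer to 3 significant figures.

With Pd²⁺/Pd reduced at the cathode, E°cell = +0.912 − (−0.409) = +1.321 V and n = 2.
The reaction quotient is [Cr³⁺(aq)]^2 / ([Pd²⁺(aq)]·[Cr²⁺(aq)]^2) = 0.00496; by Nernst, E = +1.321 − (0.0542/2)(−2.305) = +1.3835 V.
Finally ΔG = −nFE = −(2)(96485 C/mol)(+1.3835 V) = −267 kJ/mol.

−267 kJ/mol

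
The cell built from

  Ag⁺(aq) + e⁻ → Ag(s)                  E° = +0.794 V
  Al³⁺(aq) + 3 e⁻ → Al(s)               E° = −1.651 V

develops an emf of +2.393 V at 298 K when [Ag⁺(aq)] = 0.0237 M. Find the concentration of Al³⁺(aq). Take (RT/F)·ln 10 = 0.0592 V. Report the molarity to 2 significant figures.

0.0057 M

With Ag⁺/Ag at the cathode and Al³⁺/Al at the anode, E°cell = +0.794 − (−1.651) = +2.445 V (n = 3).
Since E = E° − (0.0592/n)·log Q, log Q = n(E° − E)/0.0592 = 2.635.
Balancing electrons gives 3 Ag⁺(aq) + Al(s) → 3 Ag(s) + Al³⁺(aq); thus Q = [Al³⁺(aq)] / [Ag⁺(aq)]^3.
Substituting the known concentrations and solving, log [Al³⁺(aq)] = −2.241 and [Al³⁺(aq)] = 0.0057 M.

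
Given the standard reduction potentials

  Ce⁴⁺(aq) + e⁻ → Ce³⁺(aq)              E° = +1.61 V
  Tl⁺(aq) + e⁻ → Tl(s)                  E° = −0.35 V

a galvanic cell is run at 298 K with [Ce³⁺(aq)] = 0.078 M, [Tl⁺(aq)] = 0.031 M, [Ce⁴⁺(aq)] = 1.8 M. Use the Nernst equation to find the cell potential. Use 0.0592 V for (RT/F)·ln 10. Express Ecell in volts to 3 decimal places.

+2.130 V

Since E°(Ce⁴⁺/Ce³⁺) > E°(Tl⁺/Tl), Ce⁴⁺/Ce³⁺ serves as the cathode.
E°cell = E°cat − E°an = +1.61 − (−0.35) = +1.96 V; n = 1.
For the overall reaction Ce⁴⁺(aq) + Tl(s) → Ce³⁺(aq) + Tl⁺(aq), Q = ([Ce³⁺(aq)]·[Tl⁺(aq)]) / [Ce⁴⁺(aq)] = 0.00134, giving log Q = −2.872.
E = E° − (0.0592/n)·log Q = +1.96 − (0.0592/1)(−2.872) = +2.130 V.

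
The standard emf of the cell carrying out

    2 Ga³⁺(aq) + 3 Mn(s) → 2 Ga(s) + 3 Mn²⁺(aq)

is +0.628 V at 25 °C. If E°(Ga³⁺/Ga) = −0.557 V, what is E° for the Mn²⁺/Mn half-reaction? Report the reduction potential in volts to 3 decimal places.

−1.185 V

In the reaction as written the Ga³⁺/Ga couple is reduced (cathode) and Mn²⁺/Mn is oxidized (anode), so E°cell = E°(Ga³⁺/Ga) − E°(Mn²⁺/Mn).
E°(Mn²⁺/Mn) = E°(cathode) − E°cell = −0.557 − (+0.628) = −1.185 V.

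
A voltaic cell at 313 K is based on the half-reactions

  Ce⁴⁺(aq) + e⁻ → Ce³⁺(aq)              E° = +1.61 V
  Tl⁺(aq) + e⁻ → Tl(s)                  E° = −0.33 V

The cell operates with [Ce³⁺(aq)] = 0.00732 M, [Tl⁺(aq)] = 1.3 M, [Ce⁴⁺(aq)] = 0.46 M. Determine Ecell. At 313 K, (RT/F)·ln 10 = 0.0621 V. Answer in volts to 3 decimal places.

+2.045 V

Since E°(Ce⁴⁺/Ce³⁺) > E°(Tl⁺/Tl), Ce⁴⁺/Ce³⁺ serves as the cathode.
E°cell = +1.61 − (−0.33) = +1.94 V, with n = 1 electron transferred.
For the overall reaction Ce⁴⁺(aq) + Tl(s) → Ce³⁺(aq) + Tl⁺(aq), Q = ([Ce³⁺(aq)]·[Tl⁺(aq)]) / [Ce⁴⁺(aq)] = 0.0207, giving log Q = −1.684.
By the Nernst equation, E = +1.94 − (0.0621/1)·(−1.684) = +2.045 V.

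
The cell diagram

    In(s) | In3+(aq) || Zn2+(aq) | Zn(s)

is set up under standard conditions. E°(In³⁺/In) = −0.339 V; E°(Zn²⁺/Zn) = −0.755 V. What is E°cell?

−0.416 V

By convention the left-hand electrode in cell notation is the anode (oxidation) and the right-hand electrode is the cathode (reduction).
E°cell = E°(right) − E°(left) = −0.755 − (−0.339) = −0.416 V.
The negative sign shows that, as written, the cell would require an external voltage to drive the reaction.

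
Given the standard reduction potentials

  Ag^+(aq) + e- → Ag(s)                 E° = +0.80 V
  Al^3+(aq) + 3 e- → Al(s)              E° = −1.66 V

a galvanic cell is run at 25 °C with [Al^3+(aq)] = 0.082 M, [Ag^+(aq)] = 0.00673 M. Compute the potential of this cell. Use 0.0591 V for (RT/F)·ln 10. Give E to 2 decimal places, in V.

Ag⁺/Ag is reduced (cathode, E° = +0.80 V) and Al³⁺/Al is oxidized (anode).
E°cell = E°cat − E°an = +0.80 − (−1.66) = +2.46 V; n = 3.
The balanced reaction is 3 Ag^+(aq) + Al(s) → 3 Ag(s) + Al^3+(aq), so Q = [Al^3+(aq)] / [Ag^+(aq)]^3 = 2.69×10^5 and log Q = 5.430.
E = E° − (0.0591/n)·log Q = +2.46 − (0.0591/3)(5.430) = +2.35 V.

+2.35 V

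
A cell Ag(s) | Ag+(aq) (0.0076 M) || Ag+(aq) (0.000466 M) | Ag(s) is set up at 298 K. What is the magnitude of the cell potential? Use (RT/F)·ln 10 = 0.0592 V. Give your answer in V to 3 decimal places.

0.072 V

For a concentration cell E°cell = 0, since both electrodes use the same couple.
The compartment with the higher Ag+(aq) concentration (0.0076 M) acts as the cathode; ions are reduced there and produced at the dilute (0.000466 M) anode.
With n = 1, Ecell = −(0.0592/1)·log([dilute]/[conc]) = −(0.0592/1)·log(0.000466/0.0076) = +0.072 V.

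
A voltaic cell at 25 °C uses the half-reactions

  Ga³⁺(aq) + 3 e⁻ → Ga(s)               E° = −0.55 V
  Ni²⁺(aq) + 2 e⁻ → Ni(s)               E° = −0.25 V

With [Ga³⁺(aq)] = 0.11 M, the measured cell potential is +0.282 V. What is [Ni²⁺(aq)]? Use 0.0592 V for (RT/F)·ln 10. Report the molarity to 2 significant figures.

0.057 M

The Ni²⁺/Ni couple has the larger reduction potential, so it is the cathode: E°cell = −0.25 − (−0.55) = +0.30 V and n = 6.
From the Nernst equation, log Q = n(E° − E)/0.0592 = 6·(+0.30 − (+0.282))/0.0592 = 1.824.
Balancing electrons gives 3 Ni²⁺(aq) + 2 Ga(s) → 3 Ni(s) + 2 Ga³⁺(aq); thus Q = [Ga³⁺(aq)]^2 / [Ni²⁺(aq)]^3.
Substituting the known concentrations and solving, log [Ni²⁺(aq)] = −1.247 and [Ni²⁺(aq)] = 0.057 M.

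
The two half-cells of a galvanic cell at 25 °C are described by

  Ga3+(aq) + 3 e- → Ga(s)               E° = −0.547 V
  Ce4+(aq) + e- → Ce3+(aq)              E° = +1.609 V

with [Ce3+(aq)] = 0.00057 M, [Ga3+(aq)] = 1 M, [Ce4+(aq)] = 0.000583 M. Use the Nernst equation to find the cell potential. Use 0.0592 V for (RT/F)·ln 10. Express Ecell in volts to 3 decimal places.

+2.157 V

Ce⁴⁺/Ce³⁺ is reduced (cathode, E° = +1.609 V) and Ga³⁺/Ga is oxidized (anode).
The standard potential is +1.609 − (−0.547) = +2.156 V and the balanced reaction transfers n = 3 electrons.
For the overall reaction 3 Ce4+(aq) + Ga(s) → 3 Ce3+(aq) + Ga3+(aq), Q = ([Ce3+(aq)]^3·[Ga3+(aq)]) / [Ce4+(aq)]^3 = 0.935, giving log Q = −0.029.
Applying E = E° − (RT ln10/nF)·log Q gives +2.156 − (0.0592/3)(−0.029) = +2.157 V.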